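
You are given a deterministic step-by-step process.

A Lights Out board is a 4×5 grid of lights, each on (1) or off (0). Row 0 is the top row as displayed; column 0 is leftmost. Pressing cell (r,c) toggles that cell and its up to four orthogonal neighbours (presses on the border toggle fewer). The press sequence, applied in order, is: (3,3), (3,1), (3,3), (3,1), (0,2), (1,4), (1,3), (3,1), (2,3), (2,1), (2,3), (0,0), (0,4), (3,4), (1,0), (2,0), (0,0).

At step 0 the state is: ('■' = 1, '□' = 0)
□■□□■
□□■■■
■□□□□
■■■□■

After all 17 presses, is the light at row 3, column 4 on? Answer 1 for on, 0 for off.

0

k=0  □■□□■
□□■■■
■□□□□
■■■□■
k=1  □■□□■
□□■■■
■□□■□
■■□■□
k=2  □■□□■
□□■■■
■■□■□
□□■■□
k=3  □■□□■
□□■■■
■■□□□
□□□□■
k=4  □■□□■
□□■■■
■□□□□
■■■□■
k=5  □□■■■
□□□■■
■□□□□
■■■□■
k=6  □□■■□
□□□□□
■□□□■
■■■□■
k=7  □□■□□
□□■■■
■□□■■
■■■□■
k=8  □□■□□
□□■■■
■■□■■
□□□□■
k=9  □□■□□
□□■□■
■■■□□
□□□■■
k=10  □□■□□
□■■□■
□□□□□
□■□■■
k=11  □□■□□
□■■■■
□□■■■
□■□□■
k=12  ■■■□□
■■■■■
□□■■■
□■□□■
k=13  ■■■■■
■■■■□
□□■■■
□■□□■
k=14  ■■■■■
■■■■□
□□■■□
□■□■□
k=15  □■■■■
□□■■□
■□■■□
□■□■□
k=16  □■■■■
■□■■□
□■■■□
■■□■□
k=17  ■□■■■
□□■■□
□■■■□
■■□■□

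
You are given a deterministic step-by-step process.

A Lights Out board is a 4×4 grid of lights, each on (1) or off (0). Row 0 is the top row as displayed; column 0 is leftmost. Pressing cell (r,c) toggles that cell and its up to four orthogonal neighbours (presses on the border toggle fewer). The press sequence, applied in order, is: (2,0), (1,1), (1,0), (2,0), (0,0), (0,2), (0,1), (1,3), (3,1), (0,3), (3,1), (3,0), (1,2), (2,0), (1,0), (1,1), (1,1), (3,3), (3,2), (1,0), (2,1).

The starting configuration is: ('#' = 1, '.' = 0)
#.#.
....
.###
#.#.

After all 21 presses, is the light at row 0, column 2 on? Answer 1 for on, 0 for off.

1

[0] #.#.
....
.###
#.#.
[1] #.#.
#...
#.##
..#.
[2] ###.
.##.
####
..#.
[3] .##.
#.#.
.###
..#.
[4] .##.
..#.
#.##
#.#.
[5] #.#.
#.#.
#.##
#.#.
[6] ##.#
#...
#.##
#.#.
[7] ..##
##..
#.##
#.#.
[8] ..#.
####
#.#.
#.#.
[9] ..#.
####
###.
.#..
[10] ...#
###.
###.
.#..
[11] ...#
###.
#.#.
#.#.
[12] ...#
###.
..#.
.##.
[13] ..##
#..#
....
.##.
[14] ..##
...#
##..
###.
[15] #.##
##.#
.#..
###.
[16] ####
..##
....
###.
[17] #.##
##.#
.#..
###.
[18] #.##
##.#
.#.#
##.#
[19] #.##
##.#
.###
#.#.
[20] ..##
...#
####
#.#.
[21] ..##
.#.#
...#
###.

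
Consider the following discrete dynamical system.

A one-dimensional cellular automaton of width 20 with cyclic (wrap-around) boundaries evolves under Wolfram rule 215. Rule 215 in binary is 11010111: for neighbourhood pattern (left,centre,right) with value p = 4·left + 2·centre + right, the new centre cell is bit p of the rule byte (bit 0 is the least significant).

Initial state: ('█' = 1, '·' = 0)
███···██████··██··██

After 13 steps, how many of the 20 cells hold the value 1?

17

gen 0: ███···██████··██··██
gen 1: ██████·███████·███·█
gen 2: ██████··██████··██··
gen 3: ·███████·███████·███
gen 4: ··██████··██████··██
gen 5: ██·███████·███████·█
gen 6: ██··██████··██████··
gen 7: ·███·███████·███████
gen 8: ··██··██████··██████
gen 9: ██·███·███████·█████
gen 10: ██··██··██████··████
gen 11: ████·███·███████·███
gen 12: ████··██··██████··██
gen 13: ██████·███·███████·█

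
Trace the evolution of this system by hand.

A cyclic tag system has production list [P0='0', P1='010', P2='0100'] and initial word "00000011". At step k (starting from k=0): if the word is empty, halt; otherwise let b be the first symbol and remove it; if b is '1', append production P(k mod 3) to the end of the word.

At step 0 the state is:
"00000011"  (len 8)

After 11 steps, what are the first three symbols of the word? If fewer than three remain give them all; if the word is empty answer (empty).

t=0: "00000011"  (len 8)
t=1: "0000011"  (len 7)
t=2: "000011"  (len 6)
t=3: "00011"  (len 5)
t=4: "0011"  (len 4)
t=5: "011"  (len 3)
t=6: "11"  (len 2)
t=7: "10"  (len 2)
t=8: "0010"  (len 4)
t=9: "010"  (len 3)
t=10: "10"  (len 2)
t=11: "0010"  (len 4)

001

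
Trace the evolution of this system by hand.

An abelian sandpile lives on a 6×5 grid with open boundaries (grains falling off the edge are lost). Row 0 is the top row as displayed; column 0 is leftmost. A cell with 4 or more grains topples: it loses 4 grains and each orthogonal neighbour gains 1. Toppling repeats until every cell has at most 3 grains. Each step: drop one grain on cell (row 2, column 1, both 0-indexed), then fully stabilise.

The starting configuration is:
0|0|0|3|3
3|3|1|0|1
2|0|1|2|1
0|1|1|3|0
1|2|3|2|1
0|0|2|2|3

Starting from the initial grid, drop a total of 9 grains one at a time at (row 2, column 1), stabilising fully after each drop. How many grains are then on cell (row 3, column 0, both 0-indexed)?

1

0) 0|0|0|3|3
3|3|1|0|1
2|0|1|2|1
0|1|1|3|0
1|2|3|2|1
0|0|2|2|3
1) 0|0|0|3|3
3|3|1|0|1
2|1|1|2|1
0|1|1|3|0
1|2|3|2|1
0|0|2|2|3
2) 0|0|0|3|3
3|3|1|0|1
2|2|1|2|1
0|1|1|3|0
1|2|3|2|1
0|0|2|2|3
3) 0|0|0|3|3
3|3|1|0|1
2|3|1|2|1
0|1|1|3|0
1|2|3|2|1
0|0|2|2|3
4) 1|1|0|3|3
1|1|2|0|1
0|2|2|2|1
1|2|1|3|0
1|2|3|2|1
0|0|2|2|3
5) 1|1|0|3|3
1|1|2|0|1
0|3|2|2|1
1|2|1|3|0
1|2|3|2|1
0|0|2|2|3
6) 1|1|0|3|3
1|2|2|0|1
1|0|3|2|1
1|3|1|3|0
1|2|3|2|1
0|0|2|2|3
7) 1|1|0|3|3
1|2|2|0|1
1|1|3|2|1
1|3|1|3|0
1|2|3|2|1
0|0|2|2|3
8) 1|1|0|3|3
1|2|2|0|1
1|2|3|2|1
1|3|1|3|0
1|2|3|2|1
0|0|2|2|3
9) 1|1|0|3|3
1|2|2|0|1
1|3|3|2|1
1|3|1|3|0
1|2|3|2|1
0|0|2|2|3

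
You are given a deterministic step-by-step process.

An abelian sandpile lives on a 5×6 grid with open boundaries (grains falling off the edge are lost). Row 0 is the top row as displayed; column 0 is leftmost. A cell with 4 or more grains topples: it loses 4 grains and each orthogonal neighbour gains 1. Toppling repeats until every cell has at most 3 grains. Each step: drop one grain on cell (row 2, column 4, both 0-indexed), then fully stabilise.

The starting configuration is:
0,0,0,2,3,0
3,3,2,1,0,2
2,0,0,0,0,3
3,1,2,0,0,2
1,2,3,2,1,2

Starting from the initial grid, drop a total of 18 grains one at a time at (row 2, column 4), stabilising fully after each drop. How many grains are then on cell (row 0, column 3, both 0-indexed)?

t=0: 0,0,0,2,3,0
3,3,2,1,0,2
2,0,0,0,0,3
3,1,2,0,0,2
1,2,3,2,1,2
t=1: 0,0,0,2,3,0
3,3,2,1,0,2
2,0,0,0,1,3
3,1,2,0,0,2
1,2,3,2,1,2
t=2: 0,0,0,2,3,0
3,3,2,1,0,2
2,0,0,0,2,3
3,1,2,0,0,2
1,2,3,2,1,2
t=3: 0,0,0,2,3,0
3,3,2,1,0,2
2,0,0,0,3,3
3,1,2,0,0,2
1,2,3,2,1,2
t=4: 0,0,0,2,3,0
3,3,2,1,1,3
2,0,0,1,1,0
3,1,2,0,1,3
1,2,3,2,1,2
t=5: 0,0,0,2,3,0
3,3,2,1,1,3
2,0,0,1,2,0
3,1,2,0,1,3
1,2,3,2,1,2
t=6: 0,0,0,2,3,0
3,3,2,1,1,3
2,0,0,1,3,0
3,1,2,0,1,3
1,2,3,2,1,2
t=7: 0,0,0,2,3,0
3,3,2,1,2,3
2,0,0,2,0,1
3,1,2,0,2,3
1,2,3,2,1,2
t=8: 0,0,0,2,3,0
3,3,2,1,2,3
2,0,0,2,1,1
3,1,2,0,2,3
1,2,3,2,1,2
t=9: 0,0,0,2,3,0
3,3,2,1,2,3
2,0,0,2,2,1
3,1,2,0,2,3
1,2,3,2,1,2
t=10: 0,0,0,2,3,0
3,3,2,1,2,3
2,0,0,2,3,1
3,1,2,0,2,3
1,2,3,2,1,2
t=11: 0,0,0,2,3,0
3,3,2,1,3,3
2,0,0,3,0,2
3,1,2,0,3,3
1,2,3,2,1,2
t=12: 0,0,0,2,3,0
3,3,2,1,3,3
2,0,0,3,1,2
3,1,2,0,3,3
1,2,3,2,1,2
t=13: 0,0,0,2,3,0
3,3,2,1,3,3
2,0,0,3,2,2
3,1,2,0,3,3
1,2,3,2,1,2
t=14: 0,0,0,2,3,0
3,3,2,1,3,3
2,0,0,3,3,2
3,1,2,0,3,3
1,2,3,2,1,2
t=15: 0,0,0,3,0,2
3,3,2,3,3,1
2,0,1,1,0,2
3,1,2,2,2,1
1,2,3,2,2,3
t=16: 0,0,0,3,0,2
3,3,2,3,3,1
2,0,1,1,1,2
3,1,2,2,2,1
1,2,3,2,2,3
t=17: 0,0,0,3,0,2
3,3,2,3,3,1
2,0,1,1,2,2
3,1,2,2,2,1
1,2,3,2,2,3
t=18: 0,0,0,3,0,2
3,3,2,3,3,1
2,0,1,1,3,2
3,1,2,2,2,1
1,2,3,2,2,3

3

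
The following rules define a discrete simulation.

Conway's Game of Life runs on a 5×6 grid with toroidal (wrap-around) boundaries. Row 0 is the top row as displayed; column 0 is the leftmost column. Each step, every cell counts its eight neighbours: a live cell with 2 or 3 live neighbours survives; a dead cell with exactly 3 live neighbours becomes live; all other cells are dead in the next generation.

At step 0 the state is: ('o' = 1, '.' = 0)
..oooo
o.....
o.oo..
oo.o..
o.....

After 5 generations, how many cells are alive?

30

[0] ..oooo
o.....
o.oo..
oo.o..
o.....
[1] oo.ooo
o.....
o.oo.o
o..o.o
o.....
[2] .o..o.
......
..oo..
..oo..
..oo..
[3] ..oo..
..oo..
..oo..
.o..o.
.o..o.
[4] .o..o.
.o..o.
.o..o.
.o..o.
.o..o.
[5] oooooo
oooooo
oooooo
oooooo
oooooo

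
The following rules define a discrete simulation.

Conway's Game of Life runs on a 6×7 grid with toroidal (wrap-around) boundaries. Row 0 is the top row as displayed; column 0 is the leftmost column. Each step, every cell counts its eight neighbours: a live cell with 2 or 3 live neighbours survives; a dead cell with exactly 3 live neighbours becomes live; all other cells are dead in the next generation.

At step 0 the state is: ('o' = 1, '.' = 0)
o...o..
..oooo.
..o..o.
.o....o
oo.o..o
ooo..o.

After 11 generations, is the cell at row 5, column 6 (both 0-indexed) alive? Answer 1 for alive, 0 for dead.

gen 0: o...o..
..oooo.
..o..o.
.o....o
oo.o..o
ooo..o.
gen 1: o......
.oo..oo
.oo..oo
.o...oo
.....o.
..oooo.
gen 2: o......
..o..o.
....o..
.oo.o..
..oo...
...oooo
gen 3: ...o...
.......
.oo.oo.
.oo.o..
.o.....
..ooooo
gen 4: ..oo.o.
..ooo..
.oo.oo.
o...oo.
oo.....
..oooo.
gen 5: .o...o.
.......
.oo...o
o.oooo.
ooo....
.....oo
gen 6: .....oo
ooo....
ooo.ooo
....oo.
o.o....
..o..oo
gen 7: ..o..o.
..ooo..
..o.o..
..o.o..
.o.oo..
oo...o.
gen 8: ..o..oo
.oo.oo.
.oo.oo.
.oo.oo.
oo.ooo.
oo.o.oo
gen 9: .......
o......
o.....o
.......
.......
...o...
gen 10: .......
o.....o
o.....o
.......
.......
.......
gen 11: .......
o.....o
o.....o
.......
.......
.......

0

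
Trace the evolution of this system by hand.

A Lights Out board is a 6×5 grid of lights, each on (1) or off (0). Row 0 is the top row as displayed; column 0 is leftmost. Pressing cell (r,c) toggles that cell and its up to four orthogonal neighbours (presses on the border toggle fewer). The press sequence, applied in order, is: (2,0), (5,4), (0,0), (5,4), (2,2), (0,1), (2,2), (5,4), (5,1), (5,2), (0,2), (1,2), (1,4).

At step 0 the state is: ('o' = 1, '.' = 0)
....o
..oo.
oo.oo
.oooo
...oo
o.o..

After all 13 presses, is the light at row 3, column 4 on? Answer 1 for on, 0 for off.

gen 0: ....o
..oo.
oo.oo
.oooo
...oo
o.o..
gen 1: ....o
o.oo.
...oo
ooooo
...oo
o.o..
gen 2: ....o
o.oo.
...oo
ooooo
...o.
o.ooo
gen 3: oo..o
..oo.
...oo
ooooo
...o.
o.ooo
gen 4: oo..o
..oo.
...oo
ooooo
...oo
o.o..
gen 5: oo..o
...o.
.oo.o
oo.oo
...oo
o.o..
gen 6: ..o.o
.o.o.
.oo.o
oo.oo
...oo
o.o..
gen 7: ..o.o
.ooo.
...oo
ooooo
...oo
o.o..
gen 8: ..o.o
.ooo.
...oo
ooooo
...o.
o.ooo
gen 9: ..o.o
.ooo.
...oo
ooooo
.o.o.
.o.oo
gen 10: ..o.o
.ooo.
...oo
ooooo
.ooo.
..o.o
gen 11: .o.oo
.o.o.
...oo
ooooo
.ooo.
..o.o
gen 12: .oooo
..o..
..ooo
ooooo
.ooo.
..o.o
gen 13: .ooo.
..ooo
..oo.
ooooo
.ooo.
..o.o

1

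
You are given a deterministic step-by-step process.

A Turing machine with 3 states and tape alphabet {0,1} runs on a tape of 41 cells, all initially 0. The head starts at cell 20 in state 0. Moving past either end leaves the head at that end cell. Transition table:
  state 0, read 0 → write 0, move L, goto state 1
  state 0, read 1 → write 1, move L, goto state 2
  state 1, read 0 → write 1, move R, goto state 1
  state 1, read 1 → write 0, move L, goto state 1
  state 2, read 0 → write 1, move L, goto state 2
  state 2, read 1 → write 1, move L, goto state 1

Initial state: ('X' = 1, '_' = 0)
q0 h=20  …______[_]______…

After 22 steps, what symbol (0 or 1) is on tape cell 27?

1

gen 0: q0 h=20  …______[_]______…
gen 1: q1 h=19  …______[_]______…
gen 2: q1 h=20  …_____X[_]______…
gen 3: q1 h=21  …____XX[_]______…
gen 4: q1 h=22  …___XXX[_]______…
gen 5: q1 h=23  …__XXXX[_]______…
gen 6: q1 h=24  …_XXXXX[_]______…
gen 7: q1 h=25  …XXXXXX[_]______…
gen 8: q1 h=26  …XXXXXX[_]______…
gen 9: q1 h=27  …XXXXXX[_]______…
gen 10: q1 h=28  …XXXXXX[_]______…
gen 11: q1 h=29  …XXXXXX[_]______…
gen 12: q1 h=30  …XXXXXX[_]______…
gen 13: q1 h=31  …XXXXXX[_]______…
gen 14: q1 h=32  …XXXXXX[_]______…
gen 15: q1 h=33  …XXXXXX[_]______…
gen 16: q1 h=34  …XXXXXX[_]______|
gen 17: q1 h=35  …XXXXXX[_]_____|
gen 18: q1 h=36  …XXXXXX[_]____|
gen 19: q1 h=37  …XXXXXX[_]___|
gen 20: q1 h=38  …XXXXXX[_]__|
gen 21: q1 h=39  …XXXXXX[_]_|
gen 22: q1 h=40  …XXXXXX[_]|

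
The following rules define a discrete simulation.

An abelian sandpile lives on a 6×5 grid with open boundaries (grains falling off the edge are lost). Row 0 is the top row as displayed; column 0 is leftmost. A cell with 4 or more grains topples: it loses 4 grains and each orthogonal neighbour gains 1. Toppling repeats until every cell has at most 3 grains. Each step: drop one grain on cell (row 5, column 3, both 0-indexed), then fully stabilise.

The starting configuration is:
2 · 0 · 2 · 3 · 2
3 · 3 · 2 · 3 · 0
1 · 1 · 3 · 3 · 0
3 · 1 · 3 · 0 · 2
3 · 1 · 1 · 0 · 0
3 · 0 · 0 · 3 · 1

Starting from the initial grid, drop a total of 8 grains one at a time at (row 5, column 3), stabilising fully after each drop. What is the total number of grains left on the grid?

0) 2 · 0 · 2 · 3 · 2
3 · 3 · 2 · 3 · 0
1 · 1 · 3 · 3 · 0
3 · 1 · 3 · 0 · 2
3 · 1 · 1 · 0 · 0
3 · 0 · 0 · 3 · 1
1) 2 · 0 · 2 · 3 · 2
3 · 3 · 2 · 3 · 0
1 · 1 · 3 · 3 · 0
3 · 1 · 3 · 0 · 2
3 · 1 · 1 · 1 · 0
3 · 0 · 1 · 0 · 2
2) 2 · 0 · 2 · 3 · 2
3 · 3 · 2 · 3 · 0
1 · 1 · 3 · 3 · 0
3 · 1 · 3 · 0 · 2
3 · 1 · 1 · 1 · 0
3 · 0 · 1 · 1 · 2
3) 2 · 0 · 2 · 3 · 2
3 · 3 · 2 · 3 · 0
1 · 1 · 3 · 3 · 0
3 · 1 · 3 · 0 · 2
3 · 1 · 1 · 1 · 0
3 · 0 · 1 · 2 · 2
4) 2 · 0 · 2 · 3 · 2
3 · 3 · 2 · 3 · 0
1 · 1 · 3 · 3 · 0
3 · 1 · 3 · 0 · 2
3 · 1 · 1 · 1 · 0
3 · 0 · 1 · 3 · 2
5) 2 · 0 · 2 · 3 · 2
3 · 3 · 2 · 3 · 0
1 · 1 · 3 · 3 · 0
3 · 1 · 3 · 0 · 2
3 · 1 · 1 · 2 · 0
3 · 0 · 2 · 0 · 3
6) 2 · 0 · 2 · 3 · 2
3 · 3 · 2 · 3 · 0
1 · 1 · 3 · 3 · 0
3 · 1 · 3 · 0 · 2
3 · 1 · 1 · 2 · 0
3 · 0 · 2 · 1 · 3
7) 2 · 0 · 2 · 3 · 2
3 · 3 · 2 · 3 · 0
1 · 1 · 3 · 3 · 0
3 · 1 · 3 · 0 · 2
3 · 1 · 1 · 2 · 0
3 · 0 · 2 · 2 · 3
8) 2 · 0 · 2 · 3 · 2
3 · 3 · 2 · 3 · 0
1 · 1 · 3 · 3 · 0
3 · 1 · 3 · 0 · 2
3 · 1 · 1 · 2 · 0
3 · 0 · 2 · 3 · 3

55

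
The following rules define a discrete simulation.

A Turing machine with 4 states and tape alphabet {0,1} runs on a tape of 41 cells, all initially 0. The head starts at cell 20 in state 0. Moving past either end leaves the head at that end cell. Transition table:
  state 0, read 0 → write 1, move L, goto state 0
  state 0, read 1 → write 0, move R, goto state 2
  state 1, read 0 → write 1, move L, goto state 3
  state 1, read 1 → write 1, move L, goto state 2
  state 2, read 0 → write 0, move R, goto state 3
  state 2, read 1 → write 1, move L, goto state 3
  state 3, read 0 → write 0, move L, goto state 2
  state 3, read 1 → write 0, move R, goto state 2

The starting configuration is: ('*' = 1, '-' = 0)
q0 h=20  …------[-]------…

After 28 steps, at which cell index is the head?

0

step 0: q0 h=20  …------[-]------…
step 1: q0 h=19  …------[-]*-----…
step 2: q0 h=18  …------[-]**----…
step 3: q0 h=17  …------[-]***---…
step 4: q0 h=16  …------[-]****--…
step 5: q0 h=15  …------[-]*****-…
step 6: q0 h=14  …------[-]******…
step 7: q0 h=13  …------[-]******…
step 8: q0 h=12  …------[-]******…
step 9: q0 h=11  …------[-]******…
step 10: q0 h=10  …------[-]******…
step 11: q0 h= 9  …------[-]******…
step 12: q0 h= 8  …------[-]******…
step 13: q0 h= 7  …------[-]******…
step 14: q0 h= 6  |------[-]******…
step 15: q0 h= 5  |-----[-]******…
step 16: q0 h= 4  |----[-]******…
step 17: q0 h= 3  |---[-]******…
step 18: q0 h= 2  |--[-]******…
step 19: q0 h= 1  |-[-]******…
step 20: q0 h= 0  |[-]******…
step 21: q0 h= 0  |[*]******…
step 22: q2 h= 1  |-[*]******…
step 23: q3 h= 0  |[-]******…
step 24: q2 h= 0  |[-]******…
step 25: q3 h= 1  |-[*]******…
step 26: q2 h= 2  |--[*]******…
step 27: q3 h= 1  |-[-]******…
step 28: q2 h= 0  |[-]-*****…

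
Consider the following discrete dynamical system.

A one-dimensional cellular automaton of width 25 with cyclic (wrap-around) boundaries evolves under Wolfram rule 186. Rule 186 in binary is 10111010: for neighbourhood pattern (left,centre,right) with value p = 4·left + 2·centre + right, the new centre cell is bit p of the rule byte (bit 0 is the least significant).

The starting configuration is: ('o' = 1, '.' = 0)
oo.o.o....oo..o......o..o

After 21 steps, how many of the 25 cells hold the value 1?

16

k=0  oo.o.o....oo..o......o..o
k=1  o.o.o.o..oo.oo.o....o.ooo
k=2  .o.o.o.ooo.oo.o.o..o.oooo
k=3  o.o.o.ooo.oo.o.o.oo.oooo.
k=4  .o.o.ooo.oo.o.o.oo.oooo.o
k=5  o.o.ooo.oo.o.o.oo.oooo.o.
k=6  .o.ooo.oo.o.o.oo.oooo.o.o
k=7  o.ooo.oo.o.o.oo.oooo.o.o.
k=8  .ooo.oo.o.o.oo.oooo.o.o.o
k=9  ooo.oo.o.o.oo.oooo.o.o.o.
k=10  oo.oo.o.o.oo.oooo.o.o.o.o
k=11  o.oo.o.o.oo.oooo.o.o.o.oo
k=12  .oo.o.o.oo.oooo.o.o.o.ooo
k=13  oo.o.o.oo.oooo.o.o.o.ooo.
k=14  o.o.o.oo.oooo.o.o.o.ooo.o
k=15  .o.o.oo.oooo.o.o.o.ooo.oo
k=16  o.o.oo.oooo.o.o.o.ooo.oo.
k=17  .o.oo.oooo.o.o.o.ooo.oo.o
k=18  o.oo.oooo.o.o.o.ooo.oo.o.
k=19  .oo.oooo.o.o.o.ooo.oo.o.o
k=20  oo.oooo.o.o.o.ooo.oo.o.o.
k=21  o.oooo.o.o.o.ooo.oo.o.o.o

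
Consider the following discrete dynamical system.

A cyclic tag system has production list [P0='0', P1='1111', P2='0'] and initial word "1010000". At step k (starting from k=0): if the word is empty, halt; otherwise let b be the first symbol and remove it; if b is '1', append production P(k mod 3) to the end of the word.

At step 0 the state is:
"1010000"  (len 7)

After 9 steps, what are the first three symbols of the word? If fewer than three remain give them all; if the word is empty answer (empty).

k=0  "1010000"  (len 7)
k=1  "0100000"  (len 7)
k=2  "100000"  (len 6)
k=3  "000000"  (len 6)
k=4  "00000"  (len 5)
k=5  "0000"  (len 4)
k=6  "000"  (len 3)
k=7  "00"  (len 2)
k=8  "0"  (len 1)
k=9  (halted — word empty)

(empty)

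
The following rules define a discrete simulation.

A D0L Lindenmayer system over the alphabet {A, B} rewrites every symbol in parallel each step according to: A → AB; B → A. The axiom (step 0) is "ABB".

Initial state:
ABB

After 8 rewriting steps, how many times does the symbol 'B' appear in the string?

0) ABB
1) ABAA
2) ABAABAB
3) ABAABABAABA
4) ABAABABAABAABABAAB
5) ABAABABAABAABABAABABAABAABABA
6) ABAABABAABAABABAABABAABAABABAABAABABAABABAABAAB
7) ABAABABAABAABABAABABAABAABABAABAABABAABABAABAABABAABABAABAABABAABAABABAABABA
8) ABAABABAABAABABAABABAABAABABAABAABABAABABAABAABABAABABAABA…AABABAABABAABAABABAABAABABAABABAABAABABAABABAABAABABAABAAB  (len 123)

47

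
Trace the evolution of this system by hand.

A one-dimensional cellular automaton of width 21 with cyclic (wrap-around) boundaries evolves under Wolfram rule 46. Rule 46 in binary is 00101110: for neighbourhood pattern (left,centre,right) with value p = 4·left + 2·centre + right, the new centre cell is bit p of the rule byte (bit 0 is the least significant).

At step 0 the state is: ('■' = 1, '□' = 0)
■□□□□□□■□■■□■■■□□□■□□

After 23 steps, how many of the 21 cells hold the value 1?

[0] ■□□□□□□■□■■□■■■□□□■□□
[1] ■□□□□□■■■■□■■□□□□■■□■
[2] □□□□□■■□□□■■□□□□■■□■■
[3] □□□□■■□□□■■□□□□■■□■■□
[4] □□□■■□□□■■□□□□■■□■■□□
[5] □□■■□□□■■□□□□■■□■■□□□
[6] □■■□□□■■□□□□■■□■■□□□□
[7] ■■□□□■■□□□□■■□■■□□□□□
[8] ■□□□■■□□□□■■□■■□□□□□■
[9] □□□■■□□□□■■□■■□□□□□■■
[10] □□■■□□□□■■□■■□□□□□■■□
[11] □■■□□□□■■□■■□□□□□■■□□
[12] ■■□□□□■■□■■□□□□□■■□□□
[13] ■□□□□■■□■■□□□□□■■□□□■
[14] □□□□■■□■■□□□□□■■□□□■■
[15] □□□■■□■■□□□□□■■□□□■■□
[16] □□■■□■■□□□□□■■□□□■■□□
[17] □■■□■■□□□□□■■□□□■■□□□
[18] ■■□■■□□□□□■■□□□■■□□□□
[19] ■□■■□□□□□■■□□□■■□□□□■
[20] □■■□□□□□■■□□□■■□□□□■■
[21] ■■□□□□□■■□□□■■□□□□■■□
[22] ■□□□□□■■□□□■■□□□□■■□■
[23] □□□□□■■□□□■■□□□□■■□■■

8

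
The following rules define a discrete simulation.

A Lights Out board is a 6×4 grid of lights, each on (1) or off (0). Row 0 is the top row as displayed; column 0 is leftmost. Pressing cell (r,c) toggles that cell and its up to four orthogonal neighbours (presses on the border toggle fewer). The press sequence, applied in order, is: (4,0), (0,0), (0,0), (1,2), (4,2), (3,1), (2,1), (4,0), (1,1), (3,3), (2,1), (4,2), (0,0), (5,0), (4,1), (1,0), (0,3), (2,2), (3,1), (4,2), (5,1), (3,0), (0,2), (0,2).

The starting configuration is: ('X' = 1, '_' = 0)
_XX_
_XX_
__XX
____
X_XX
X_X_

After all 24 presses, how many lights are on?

15

0) _XX_
_XX_
__XX
____
X_XX
X_X_
1) _XX_
_XX_
__XX
X___
_XXX
__X_
2) X_X_
XXX_
__XX
X___
_XXX
__X_
3) _XX_
_XX_
__XX
X___
_XXX
__X_
4) _X__
___X
___X
X___
_XXX
__X_
5) _X__
___X
___X
X_X_
____
____
6) _X__
___X
_X_X
_X__
_X__
____
7) _X__
_X_X
X_XX
____
_X__
____
8) _X__
_X_X
X_XX
X___
X___
X___
9) ____
X_XX
XXXX
X___
X___
X___
10) ____
X_XX
XXX_
X_XX
X__X
X___
11) ____
XXXX
____
XXXX
X__X
X___
12) ____
XXXX
____
XX_X
XXX_
X_X_
13) XX__
_XXX
____
XX_X
XXX_
X_X_
14) XX__
_XXX
____
XX_X
_XX_
_XX_
15) XX__
_XXX
____
X__X
X___
__X_
16) _X__
X_XX
X___
X__X
X___
__X_
17) _XXX
X_X_
X___
X__X
X___
__X_
18) _XXX
X___
XXXX
X_XX
X___
__X_
19) _XXX
X___
X_XX
_X_X
XX__
__X_
20) _XXX
X___
X_XX
_XXX
X_XX
____
21) _XXX
X___
X_XX
_XXX
XXXX
XXX_
22) _XXX
X___
__XX
X_XX
_XXX
XXX_
23) ____
X_X_
__XX
X_XX
_XXX
XXX_
24) _XXX
X___
__XX
X_XX
_XXX
XXX_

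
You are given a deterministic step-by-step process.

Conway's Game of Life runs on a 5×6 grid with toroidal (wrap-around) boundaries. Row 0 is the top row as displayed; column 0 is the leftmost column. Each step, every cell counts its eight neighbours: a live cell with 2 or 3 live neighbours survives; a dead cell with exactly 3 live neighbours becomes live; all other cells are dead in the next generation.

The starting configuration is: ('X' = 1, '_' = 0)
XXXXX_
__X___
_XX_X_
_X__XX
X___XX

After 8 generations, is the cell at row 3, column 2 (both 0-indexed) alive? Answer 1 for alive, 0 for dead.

0

step 0: XXXXX_
__X___
_XX_X_
_X__XX
X___XX
step 1: X_X_X_
X___XX
XXX_XX
_XX___
______
step 2: XX_XX_
__X___
__X_X_
__XX_X
__XX__
step 3: _X__X_
__X_XX
_XX_X_
_X____
X____X
step 4: _X_XX_
X_X_XX
XXX_XX
_XX__X
XX___X
step 5: ___X__
______
______
___X__
___X_X
step 6: ____X_
______
______
____X_
__XX__
step 7: ___X__
______
______
___X__
___XX_
step 8: ___XX_
______
______
___XX_
__XXX_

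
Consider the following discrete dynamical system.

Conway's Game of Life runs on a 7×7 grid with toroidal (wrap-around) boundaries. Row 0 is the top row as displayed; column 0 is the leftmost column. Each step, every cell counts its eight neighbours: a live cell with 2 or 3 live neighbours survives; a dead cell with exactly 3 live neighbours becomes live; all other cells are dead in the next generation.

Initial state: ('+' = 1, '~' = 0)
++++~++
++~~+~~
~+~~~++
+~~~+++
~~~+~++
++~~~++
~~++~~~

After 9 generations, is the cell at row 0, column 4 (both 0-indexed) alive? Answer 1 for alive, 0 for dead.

1

k=0  ++++~++
++~~+~~
~+~~~++
+~~~+++
~~~+~++
++~~~++
~~++~~~
k=1  ~~~~~++
~~~++~~
~+~~~~~
~~~~~~~
~+~~~~~
++~+~+~
~~~+~~~
k=2  ~~~+~+~
~~~~++~
~~~~~~~
~~~~~~~
+++~~~~
++~~+~~
+~+~~+~
k=3  ~~~+~+~
~~~~++~
~~~~~~~
~+~~~~~
+~+~~~~
~~~+~~~
+~++~+~
k=4  ~~++~+~
~~~~++~
~~~~~~~
~+~~~~~
~++~~~~
~~~++~+
~~++~~+
k=5  ~~+~~++
~~~+++~
~~~~~~~
~++~~~~
++++~~~
++~~++~
~~~~~~+
k=6  ~~~+~~+
~~~++++
~~+++~~
+~~+~~~
~~~++~+
~~~+++~
~+~~+~~
k=7  +~++~~+
~~~~~~+
~~+~~~+
~~~~~+~
~~+~~~+
~~+~~~~
~~+~~~~
k=8  ++++~~+
~+++~++
~~~~~++
~~~~~++
~~~~~~~
~+++~~~
~~+~~~~
k=9  ~~~~+++
~~~+~~~
~~+~~~~
~~~~~++
~~+~~~~
~+++~~~
~~~~~~~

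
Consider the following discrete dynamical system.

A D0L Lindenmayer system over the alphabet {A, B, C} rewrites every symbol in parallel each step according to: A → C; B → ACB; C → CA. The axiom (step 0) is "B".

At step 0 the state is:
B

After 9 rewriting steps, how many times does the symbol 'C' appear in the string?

142

k=0  B
k=1  ACB
k=2  CCAACB
k=3  CACACCCAACB
k=4  CACCACCACACACCCAACB
k=5  CACCACACCACACCACCACCACACACCCAACB
k=6  CACCACACCACCACACCACCACACCACACCACACCACCACCACACACCCAACB
k=7  CACCACACCACCACACCACACCACCACACCACACCACCACACCACCACACCACCACACCACACCACACCACCACCACACACCCAACB
k=8  CACCACACCACCACACCACACCACCACACCACCACACCACACCACCACACCACCACAC…CACACCACCACACCACCACACCACCACACCACACCACACCACCACCACACACCCAACB  (len 142)
k=9  CACCACACCACCACACCACACCACCACACCACCACACCACACCACCACACCACACCAC…CACACCACCACACCACCACACCACCACACCACACCACACCACCACCACACACCCAACB  (len 231)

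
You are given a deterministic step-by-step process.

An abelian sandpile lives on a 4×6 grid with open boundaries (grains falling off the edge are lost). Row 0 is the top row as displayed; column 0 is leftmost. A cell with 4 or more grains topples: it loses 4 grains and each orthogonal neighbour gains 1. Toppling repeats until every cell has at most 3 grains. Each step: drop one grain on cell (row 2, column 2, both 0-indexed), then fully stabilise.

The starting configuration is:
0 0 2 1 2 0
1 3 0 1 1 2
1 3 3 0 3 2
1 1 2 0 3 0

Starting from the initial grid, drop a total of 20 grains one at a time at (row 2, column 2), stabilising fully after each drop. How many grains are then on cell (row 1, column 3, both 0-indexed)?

t=0: 0 0 2 1 2 0
1 3 0 1 1 2
1 3 3 0 3 2
1 1 2 0 3 0
t=1: 0 1 2 1 2 0
2 0 2 1 1 2
2 1 1 1 3 2
1 2 3 0 3 0
t=2: 0 1 2 1 2 0
2 0 2 1 1 2
2 1 2 1 3 2
1 2 3 0 3 0
t=3: 0 1 2 1 2 0
2 0 2 1 1 2
2 1 3 1 3 2
1 2 3 0 3 0
t=4: 0 1 2 1 2 0
2 0 3 1 1 2
2 2 1 2 3 2
1 3 0 1 3 0
t=5: 0 1 2 1 2 0
2 0 3 1 1 2
2 2 2 2 3 2
1 3 0 1 3 0
t=6: 0 1 2 1 2 0
2 0 3 1 1 2
2 2 3 2 3 2
1 3 0 1 3 0
t=7: 0 1 3 1 2 0
2 1 0 2 1 2
2 3 1 3 3 2
1 3 1 1 3 0
t=8: 0 1 3 1 2 0
2 1 0 2 1 2
2 3 2 3 3 2
1 3 1 1 3 0
t=9: 0 1 3 1 2 0
2 1 0 2 1 2
2 3 3 3 3 2
1 3 1 1 3 0
t=10: 0 1 3 1 2 0
2 2 1 3 2 2
3 1 2 1 1 3
2 0 3 3 0 1
t=11: 0 1 3 1 2 0
2 2 1 3 2 2
3 1 3 1 1 3
2 0 3 3 0 1
t=12: 0 1 3 1 2 0
2 2 2 3 2 2
3 2 1 3 1 3
2 1 1 0 1 1
t=13: 0 1 3 1 2 0
2 2 2 3 2 2
3 2 2 3 1 3
2 1 1 0 1 1
t=14: 0 1 3 1 2 0
2 2 2 3 2 2
3 2 3 3 1 3
2 1 1 0 1 1
t=15: 0 2 0 3 2 0
2 3 1 1 3 2
3 3 2 1 2 3
2 1 2 1 1 1
t=16: 0 2 0 3 2 0
2 3 1 1 3 2
3 3 3 1 2 3
2 1 2 1 1 1
t=17: 1 3 0 3 2 0
0 1 3 1 3 2
1 2 1 2 2 3
3 2 3 1 1 1
t=18: 1 3 0 3 2 0
0 1 3 1 3 2
1 2 2 2 2 3
3 2 3 1 1 1
t=19: 1 3 0 3 2 0
0 1 3 1 3 2
1 2 3 2 2 3
3 2 3 1 1 1
t=20: 1 3 1 3 2 0
0 2 0 2 3 2
1 3 2 3 2 3
3 3 0 2 1 1

2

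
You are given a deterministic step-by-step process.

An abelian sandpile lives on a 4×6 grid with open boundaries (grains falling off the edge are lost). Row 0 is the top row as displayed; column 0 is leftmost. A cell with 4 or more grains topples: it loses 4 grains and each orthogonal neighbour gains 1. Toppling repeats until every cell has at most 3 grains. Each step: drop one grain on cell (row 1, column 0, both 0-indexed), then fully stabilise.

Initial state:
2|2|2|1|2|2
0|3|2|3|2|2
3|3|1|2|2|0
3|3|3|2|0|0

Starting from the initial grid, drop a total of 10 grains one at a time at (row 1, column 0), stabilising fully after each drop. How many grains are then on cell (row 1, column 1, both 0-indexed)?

k=0  2|2|2|1|2|2
0|3|2|3|2|2
3|3|1|2|2|0
3|3|3|2|0|0
k=1  2|2|2|1|2|2
1|3|2|3|2|2
3|3|1|2|2|0
3|3|3|2|0|0
k=2  2|2|2|1|2|2
2|3|2|3|2|2
3|3|1|2|2|0
3|3|3|2|0|0
k=3  2|2|2|1|2|2
3|3|2|3|2|2
3|3|1|2|2|0
3|3|3|2|0|0
k=4  3|3|2|1|2|2
2|1|3|3|2|2
2|2|3|2|2|0
1|2|0|3|0|0
k=5  3|3|2|1|2|2
3|1|3|3|2|2
2|2|3|2|2|0
1|2|0|3|0|0
k=6  1|0|3|1|2|2
1|3|3|3|2|2
3|2|3|2|2|0
1|2|0|3|0|0
k=7  1|0|3|1|2|2
2|3|3|3|2|2
3|2|3|2|2|0
1|2|0|3|0|0
k=8  1|0|3|1|2|2
3|3|3|3|2|2
3|2|3|2|2|0
1|2|0|3|0|0
k=9  2|2|0|3|2|2
2|2|3|1|3|2
1|1|2|1|3|0
2|3|2|0|1|0
k=10  2|2|0|3|2|2
3|2|3|1|3|2
1|1|2|1|3|0
2|3|2|0|1|0

2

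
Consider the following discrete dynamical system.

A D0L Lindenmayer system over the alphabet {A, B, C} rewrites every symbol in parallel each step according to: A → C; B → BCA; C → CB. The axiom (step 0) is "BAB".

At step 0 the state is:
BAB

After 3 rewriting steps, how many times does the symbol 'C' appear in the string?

gen 0: BAB
gen 1: BCACBCA
gen 2: BCACBCCBBCACBC
gen 3: BCACBCCBBCACBCBBCABCACBCCBBCACB

14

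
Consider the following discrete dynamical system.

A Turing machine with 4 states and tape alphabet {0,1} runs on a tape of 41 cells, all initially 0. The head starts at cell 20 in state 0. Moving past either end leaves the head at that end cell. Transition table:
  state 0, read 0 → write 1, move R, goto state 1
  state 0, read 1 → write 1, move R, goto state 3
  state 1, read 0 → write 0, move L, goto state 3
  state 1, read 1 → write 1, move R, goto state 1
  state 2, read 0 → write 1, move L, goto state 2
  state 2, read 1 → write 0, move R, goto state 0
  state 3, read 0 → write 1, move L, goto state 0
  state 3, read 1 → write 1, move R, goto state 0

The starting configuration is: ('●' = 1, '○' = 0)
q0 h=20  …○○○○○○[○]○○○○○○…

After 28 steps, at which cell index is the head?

30

t=0: q0 h=20  …○○○○○○[○]○○○○○○…
t=1: q1 h=21  …○○○○○●[○]○○○○○○…
t=2: q3 h=20  …○○○○○○[●]○○○○○○…
t=3: q0 h=21  …○○○○○●[○]○○○○○○…
t=4: q1 h=22  …○○○○●●[○]○○○○○○…
t=5: q3 h=21  …○○○○○●[●]○○○○○○…
t=6: q0 h=22  …○○○○●●[○]○○○○○○…
t=7: q1 h=23  …○○○●●●[○]○○○○○○…
t=8: q3 h=22  …○○○○●●[●]○○○○○○…
t=9: q0 h=23  …○○○●●●[○]○○○○○○…
t=10: q1 h=24  …○○●●●●[○]○○○○○○…
t=11: q3 h=23  …○○○●●●[●]○○○○○○…
t=12: q0 h=24  …○○●●●●[○]○○○○○○…
t=13: q1 h=25  …○●●●●●[○]○○○○○○…
t=14: q3 h=24  …○○●●●●[●]○○○○○○…
t=15: q0 h=25  …○●●●●●[○]○○○○○○…
t=16: q1 h=26  …●●●●●●[○]○○○○○○…
t=17: q3 h=25  …○●●●●●[●]○○○○○○…
t=18: q0 h=26  …●●●●●●[○]○○○○○○…
t=19: q1 h=27  …●●●●●●[○]○○○○○○…
t=20: q3 h=26  …●●●●●●[●]○○○○○○…
t=21: q0 h=27  …●●●●●●[○]○○○○○○…
t=22: q1 h=28  …●●●●●●[○]○○○○○○…
t=23: q3 h=27  …●●●●●●[●]○○○○○○…
t=24: q0 h=28  …●●●●●●[○]○○○○○○…
t=25: q1 h=29  …●●●●●●[○]○○○○○○…
t=26: q3 h=28  …●●●●●●[●]○○○○○○…
t=27: q0 h=29  …●●●●●●[○]○○○○○○…
t=28: q1 h=30  …●●●●●●[○]○○○○○○…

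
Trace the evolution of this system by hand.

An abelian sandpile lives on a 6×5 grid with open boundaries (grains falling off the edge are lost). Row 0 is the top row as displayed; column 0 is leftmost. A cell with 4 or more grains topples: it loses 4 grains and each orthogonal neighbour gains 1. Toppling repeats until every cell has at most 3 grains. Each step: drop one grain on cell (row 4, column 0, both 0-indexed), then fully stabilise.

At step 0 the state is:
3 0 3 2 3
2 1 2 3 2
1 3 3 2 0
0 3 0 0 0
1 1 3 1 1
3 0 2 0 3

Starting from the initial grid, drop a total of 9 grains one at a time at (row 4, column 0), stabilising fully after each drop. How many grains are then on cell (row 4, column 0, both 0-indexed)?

3

k=0  3 0 3 2 3
2 1 2 3 2
1 3 3 2 0
0 3 0 0 0
1 1 3 1 1
3 0 2 0 3
k=1  3 0 3 2 3
2 1 2 3 2
1 3 3 2 0
0 3 0 0 0
2 1 3 1 1
3 0 2 0 3
k=2  3 0 3 2 3
2 1 2 3 2
1 3 3 2 0
0 3 0 0 0
3 1 3 1 1
3 0 2 0 3
k=3  3 0 3 2 3
2 1 2 3 2
1 3 3 2 0
1 3 0 0 0
1 2 3 1 1
0 1 2 0 3
k=4  3 0 3 2 3
2 1 2 3 2
1 3 3 2 0
1 3 0 0 0
2 2 3 1 1
0 1 2 0 3
k=5  3 0 3 2 3
2 1 2 3 2
1 3 3 2 0
1 3 0 0 0
3 2 3 1 1
0 1 2 0 3
k=6  3 0 3 2 3
2 1 2 3 2
1 3 3 2 0
2 3 0 0 0
0 3 3 1 1
1 1 2 0 3
k=7  3 0 3 2 3
2 1 2 3 2
1 3 3 2 0
2 3 0 0 0
1 3 3 1 1
1 1 2 0 3
k=8  3 0 3 2 3
2 1 2 3 2
1 3 3 2 0
2 3 0 0 0
2 3 3 1 1
1 1 2 0 3
k=9  3 0 3 2 3
2 1 2 3 2
1 3 3 2 0
2 3 0 0 0
3 3 3 1 1
1 1 2 0 3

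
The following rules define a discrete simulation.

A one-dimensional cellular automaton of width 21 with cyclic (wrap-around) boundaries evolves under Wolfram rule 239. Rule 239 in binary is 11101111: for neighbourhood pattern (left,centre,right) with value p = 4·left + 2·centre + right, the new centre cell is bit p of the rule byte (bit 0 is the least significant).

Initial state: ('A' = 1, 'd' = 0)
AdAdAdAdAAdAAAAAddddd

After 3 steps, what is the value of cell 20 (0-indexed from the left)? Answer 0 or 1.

k=0  AdAdAdAdAAdAAAAAddddd
k=1  AAAAAAAAAAAAAAAAdAAAA
k=2  AAAAAAAAAAAAAAAAAAAAA
k=3  AAAAAAAAAAAAAAAAAAAAA

1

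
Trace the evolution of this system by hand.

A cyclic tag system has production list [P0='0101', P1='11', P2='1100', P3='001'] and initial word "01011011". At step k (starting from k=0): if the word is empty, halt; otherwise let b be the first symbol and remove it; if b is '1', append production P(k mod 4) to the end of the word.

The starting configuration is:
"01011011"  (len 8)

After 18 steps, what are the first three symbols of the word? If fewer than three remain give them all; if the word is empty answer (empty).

100

t=0: "01011011"  (len 8)
t=1: "1011011"  (len 7)
t=2: "01101111"  (len 8)
t=3: "1101111"  (len 7)
t=4: "101111001"  (len 9)
t=5: "011110010101"  (len 12)
t=6: "11110010101"  (len 11)
t=7: "11100101011100"  (len 14)
t=8: "1100101011100001"  (len 16)
t=9: "1001010111000010101"  (len 19)
t=10: "00101011100001010111"  (len 20)
t=11: "0101011100001010111"  (len 19)
t=12: "101011100001010111"  (len 18)
t=13: "010111000010101110101"  (len 21)
t=14: "10111000010101110101"  (len 20)
t=15: "01110000101011101011100"  (len 23)
t=16: "1110000101011101011100"  (len 22)
t=17: "1100001010111010111000101"  (len 25)
t=18: "10000101011101011100010111"  (len 26)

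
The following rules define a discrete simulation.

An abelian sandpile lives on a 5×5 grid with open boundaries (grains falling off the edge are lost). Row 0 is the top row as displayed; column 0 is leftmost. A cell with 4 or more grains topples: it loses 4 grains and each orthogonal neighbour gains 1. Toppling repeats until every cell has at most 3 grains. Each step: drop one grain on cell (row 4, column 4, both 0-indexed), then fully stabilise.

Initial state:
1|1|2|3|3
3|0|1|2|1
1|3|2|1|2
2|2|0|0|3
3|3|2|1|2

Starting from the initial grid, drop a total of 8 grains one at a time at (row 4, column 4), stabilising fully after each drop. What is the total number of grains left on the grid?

gen 0: 1|1|2|3|3
3|0|1|2|1
1|3|2|1|2
2|2|0|0|3
3|3|2|1|2
gen 1: 1|1|2|3|3
3|0|1|2|1
1|3|2|1|2
2|2|0|0|3
3|3|2|1|3
gen 2: 1|1|2|3|3
3|0|1|2|1
1|3|2|1|3
2|2|0|1|0
3|3|2|2|1
gen 3: 1|1|2|3|3
3|0|1|2|1
1|3|2|1|3
2|2|0|1|0
3|3|2|2|2
gen 4: 1|1|2|3|3
3|0|1|2|1
1|3|2|1|3
2|2|0|1|0
3|3|2|2|3
gen 5: 1|1|2|3|3
3|0|1|2|1
1|3|2|1|3
2|2|0|1|1
3|3|2|3|0
gen 6: 1|1|2|3|3
3|0|1|2|1
1|3|2|1|3
2|2|0|1|1
3|3|2|3|1
gen 7: 1|1|2|3|3
3|0|1|2|1
1|3|2|1|3
2|2|0|1|1
3|3|2|3|2
gen 8: 1|1|2|3|3
3|0|1|2|1
1|3|2|1|3
2|2|0|1|1
3|3|2|3|3

47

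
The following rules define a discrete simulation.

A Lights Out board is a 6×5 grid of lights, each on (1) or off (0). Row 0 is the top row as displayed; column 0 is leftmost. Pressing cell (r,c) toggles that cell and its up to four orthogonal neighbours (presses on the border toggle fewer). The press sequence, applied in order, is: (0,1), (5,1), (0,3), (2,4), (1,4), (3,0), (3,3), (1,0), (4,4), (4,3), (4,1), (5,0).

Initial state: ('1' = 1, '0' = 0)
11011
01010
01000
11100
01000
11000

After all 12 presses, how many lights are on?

[0] 11011
01010
01000
11100
01000
11000
[1] 00111
00010
01000
11100
01000
11000
[2] 00111
00010
01000
11100
00000
00100
[3] 00000
00000
01000
11100
00000
00100
[4] 00000
00001
01011
11101
00000
00100
[5] 00001
00010
01010
11101
00000
00100
[6] 00001
00010
11010
00101
10000
00100
[7] 00001
00010
11000
00010
10010
00100
[8] 10001
11010
01000
00010
10010
00100
[9] 10001
11010
01000
00011
10001
00101
[10] 10001
11010
01000
00001
10110
00111
[11] 10001
11010
01000
01001
01010
01111
[12] 10001
11010
01000
01001
11010
10111

15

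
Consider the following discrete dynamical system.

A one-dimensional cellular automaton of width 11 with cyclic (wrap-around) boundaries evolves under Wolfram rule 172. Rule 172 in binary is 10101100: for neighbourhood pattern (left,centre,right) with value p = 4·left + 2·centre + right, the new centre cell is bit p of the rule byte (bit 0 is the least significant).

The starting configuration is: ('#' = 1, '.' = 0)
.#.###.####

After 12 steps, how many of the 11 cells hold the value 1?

t=0: .#.###.####
t=1: #####.####.
t=2: ####.####.#
t=3: ###.####.##
t=4: ##.####.###
t=5: #.####.####
t=6: .####.#####
t=7: ####.#####.
t=8: ###.#####.#
t=9: ##.#####.##
t=10: #.#####.###
t=11: .#####.####
t=12: #####.####.

9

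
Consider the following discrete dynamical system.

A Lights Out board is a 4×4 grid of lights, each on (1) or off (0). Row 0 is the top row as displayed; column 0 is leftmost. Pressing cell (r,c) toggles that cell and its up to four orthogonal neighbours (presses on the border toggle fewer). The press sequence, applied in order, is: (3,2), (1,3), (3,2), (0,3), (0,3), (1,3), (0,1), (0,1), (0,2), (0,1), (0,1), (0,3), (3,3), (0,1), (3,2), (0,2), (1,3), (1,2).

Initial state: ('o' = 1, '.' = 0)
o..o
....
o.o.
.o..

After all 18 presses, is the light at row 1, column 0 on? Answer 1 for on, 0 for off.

0) o..o
....
o.o.
.o..
1) o..o
....
o...
..oo
2) o...
..oo
o..o
..oo
3) o...
..oo
o.oo
.o..
4) o.oo
..o.
o.oo
.o..
5) o...
..oo
o.oo
.o..
6) o..o
....
o.o.
.o..
7) .ooo
.o..
o.o.
.o..
8) o..o
....
o.o.
.o..
9) ooo.
..o.
o.o.
.o..
10) ....
.oo.
o.o.
.o..
11) ooo.
..o.
o.o.
.o..
12) oo.o
..oo
o.o.
.o..
13) oo.o
..oo
o.oo
.ooo
14) ..oo
.ooo
o.oo
.ooo
15) ..oo
.ooo
o..o
....
16) .o..
.o.o
o..o
....
17) .o.o
.oo.
o...
....
18) .ooo
...o
o.o.
....

0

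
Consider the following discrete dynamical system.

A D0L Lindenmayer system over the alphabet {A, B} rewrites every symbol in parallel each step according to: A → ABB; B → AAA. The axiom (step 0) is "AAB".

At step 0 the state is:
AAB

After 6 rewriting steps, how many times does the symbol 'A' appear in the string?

[0] AAB
[1] ABBABBAAA
[2] ABBAAAAAAABBAAAAAAABBABBABB
[3] ABBAAAAAAABBABBABBABBABBABBABBAAAAAAABBABBABBABBABBABBABBAAAAAAABBAAAAAAABBAAAAAA
[4] ABBAAAAAAABBABBABBABBABBABBABBAAAAAAABBAAAAAAABBAAAAAAABBA…BABBABBAAAAAAABBABBABBABBABBABBABBAAAAAAABBABBABBABBABBABB  (len 243)
[5] ABBAAAAAAABBABBABBABBABBABBABBAAAAAAABBAAAAAAABBAAAAAAABBA…BABBABBAAAAAAABBAAAAAAABBAAAAAAABBAAAAAAABBAAAAAAABBAAAAAA  (len 729)
[6] ABBAAAAAAABBABBABBABBABBABBABBAAAAAAABBAAAAAAABBAAAAAAABBA…BABBABBAAAAAAABBABBABBABBABBABBABBAAAAAAABBABBABBABBABBABB  (len 2187)

1325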